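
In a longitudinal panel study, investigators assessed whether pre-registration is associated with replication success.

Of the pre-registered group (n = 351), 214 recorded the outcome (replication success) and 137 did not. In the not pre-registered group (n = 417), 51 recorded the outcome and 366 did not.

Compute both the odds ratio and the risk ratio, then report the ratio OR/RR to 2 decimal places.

2.25

From the description: a = 214, b = 137, c = 51, d = 366.
OR = (214·366)/(137·51) = 78324/6987 = 11.20996
Risk in exposed = 214/351 = 0.60969; risk in unexposed = 51/417 = 0.12230; RR = 4.98508
OR/RR = 11.20996 / 4.98508 = 2.24870
The outcome is not rare, so the OR lies further from 1 than the RR.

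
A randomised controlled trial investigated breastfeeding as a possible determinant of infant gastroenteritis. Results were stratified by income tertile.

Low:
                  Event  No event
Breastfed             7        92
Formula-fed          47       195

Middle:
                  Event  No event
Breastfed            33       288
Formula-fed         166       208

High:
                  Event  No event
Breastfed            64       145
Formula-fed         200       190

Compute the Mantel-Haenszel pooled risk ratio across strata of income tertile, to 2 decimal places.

RR_MH = Σ(aᵢ·n₀ᵢ/nᵢ) / Σ(cᵢ·n₁ᵢ/nᵢ), with n₁ᵢ = aᵢ+bᵢ (exposed), n₀ᵢ = cᵢ+dᵢ (unexposed), nᵢ = n₁ᵢ+n₀ᵢ.
Stratum 1 (Low): n₁ = 99, n₀ = 242, n = 341; a·n₀/n = 7·242/341 = 4.9677; c·n₁/n = 47·99/341 = 13.6452
Stratum 2 (Middle): n₁ = 321, n₀ = 374, n = 695; a·n₀/n = 33·374/695 = 17.7583; c·n₁/n = 166·321/695 = 76.6705
Stratum 3 (High): n₁ = 209, n₀ = 390, n = 599; a·n₀/n = 64·390/599 = 41.6694; c·n₁/n = 200·209/599 = 69.7830
RR_MH = (4.9677 + 17.7583 + 41.6694) / (13.6452 + 76.6705 + 69.7830) = 64.3955 / 160.0986 = 0.40222

0.40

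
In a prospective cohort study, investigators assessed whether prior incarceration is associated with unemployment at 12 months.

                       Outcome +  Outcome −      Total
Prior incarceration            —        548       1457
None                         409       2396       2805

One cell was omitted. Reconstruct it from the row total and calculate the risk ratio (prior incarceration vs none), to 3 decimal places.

4.279

The missing cell is in the exposed row: 1457 − 548 = 909.
So a = 909, b = 548, c = 409, d = 2396.
RR = [a/(a+b)] / [c/(c+d)] = (909/1457) / (409/2805) = 0.62388/0.14581 = 4.27872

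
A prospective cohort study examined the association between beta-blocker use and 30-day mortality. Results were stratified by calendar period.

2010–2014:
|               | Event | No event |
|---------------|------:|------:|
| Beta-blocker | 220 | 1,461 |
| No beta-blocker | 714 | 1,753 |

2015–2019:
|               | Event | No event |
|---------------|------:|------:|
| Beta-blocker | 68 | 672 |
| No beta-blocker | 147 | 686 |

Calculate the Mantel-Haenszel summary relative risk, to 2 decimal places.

0.47

RR_MH = Σ(aᵢ·n₀ᵢ/nᵢ) / Σ(cᵢ·n₁ᵢ/nᵢ), with n₁ᵢ = aᵢ+bᵢ (exposed), n₀ᵢ = cᵢ+dᵢ (unexposed), nᵢ = n₁ᵢ+n₀ᵢ.
Stratum 1 (2010–2014): n₁ = 1681, n₀ = 2467, n = 4148; a·n₀/n = 220·2467/4148 = 130.8438; c·n₁/n = 714·1681/4148 = 289.3525
Stratum 2 (2015–2019): n₁ = 740, n₀ = 833, n = 1573; a·n₀/n = 68·833/1573 = 36.0102; c·n₁/n = 147·740/1573 = 69.1545
RR_MH = (130.8438 + 36.0102) / (289.3525 + 69.1545) = 166.8540 / 358.5069 = 0.46541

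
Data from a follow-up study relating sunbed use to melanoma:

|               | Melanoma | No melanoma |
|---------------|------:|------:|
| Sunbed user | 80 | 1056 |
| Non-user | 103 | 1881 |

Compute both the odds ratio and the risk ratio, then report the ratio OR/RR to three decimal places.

1.020

Cells: a = 80, b = 1056, c = 103, d = 1881.
OR = (80·1881)/(1056·103) = 150480/108768 = 1.38350
Risk in exposed = 80/1136 = 0.07042; risk in unexposed = 103/1984 = 0.05192; RR = 1.35649
OR/RR = 1.38350 / 1.35649 = 1.01991
The outcome is rare in both groups, so OR ≈ RR (ratio near 1).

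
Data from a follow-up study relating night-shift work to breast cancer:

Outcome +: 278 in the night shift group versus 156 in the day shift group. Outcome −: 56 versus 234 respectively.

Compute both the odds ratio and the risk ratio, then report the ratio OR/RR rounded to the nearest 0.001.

From the description: a = 278, b = 56, c = 156, d = 234.
OR = (278·234)/(56·156) = 65052/8736 = 7.44643
Risk in exposed = 278/334 = 0.83234; risk in unexposed = 156/390 = 0.40000; RR = 2.08084
OR/RR = 7.44643 / 2.08084 = 3.57857
The outcome is not rare, so the OR lies further from 1 than the RR.

3.579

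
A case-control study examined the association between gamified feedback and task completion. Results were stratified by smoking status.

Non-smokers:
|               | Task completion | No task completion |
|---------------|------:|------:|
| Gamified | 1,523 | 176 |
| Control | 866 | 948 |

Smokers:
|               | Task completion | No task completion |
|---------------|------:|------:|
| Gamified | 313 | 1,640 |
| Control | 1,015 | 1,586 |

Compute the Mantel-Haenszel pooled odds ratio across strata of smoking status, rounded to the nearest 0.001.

OR_MH = Σ(aᵢdᵢ/nᵢ) / Σ(bᵢcᵢ/nᵢ), where nᵢ is the stratum total.
Stratum 1 (Non-smokers): n = 3513; a·d/n = 1523·948/3513 = 410.9889; b·c/n = 176·866/3513 = 43.3863
Stratum 2 (Smokers): n = 4554; a·d/n = 313·1586/4554 = 109.0070; b·c/n = 1640·1015/4554 = 365.5248
OR_MH = (410.9889 + 109.0070) / (43.3863 + 365.5248) = 519.9959 / 408.9111 = 1.27166

1.272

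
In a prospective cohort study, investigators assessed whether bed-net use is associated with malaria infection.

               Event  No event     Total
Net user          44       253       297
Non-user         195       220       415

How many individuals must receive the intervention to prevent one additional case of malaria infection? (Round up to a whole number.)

Risk in treated group = 44/297 = 0.14815; risk in control = 195/415 = 0.46988.
Absolute risk reduction = 0.46988 − 0.14815 = 0.32173
NNT = 1 / ARR = 1 / 0.32173 = 3.108 → round up → 4

4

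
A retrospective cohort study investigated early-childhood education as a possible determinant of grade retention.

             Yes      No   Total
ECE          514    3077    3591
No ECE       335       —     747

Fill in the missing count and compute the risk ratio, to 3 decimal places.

0.319

The missing cell is in the unexposed row: 747 − 335 = 412.
So a = 514, b = 3077, c = 335, d = 412.
RR = [a/(a+b)] / [c/(c+d)] = (514/3591) / (335/747) = 0.14314/0.44846 = 0.31917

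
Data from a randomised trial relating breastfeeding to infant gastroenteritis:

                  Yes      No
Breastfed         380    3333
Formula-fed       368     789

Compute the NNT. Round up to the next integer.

5

Risk in treated group = 380/3713 = 0.10234; risk in control = 368/1157 = 0.31806.
Absolute risk reduction = 0.31806 − 0.10234 = 0.21572
NNT = 1 / ARR = 1 / 0.21572 = 4.636 → round up → 5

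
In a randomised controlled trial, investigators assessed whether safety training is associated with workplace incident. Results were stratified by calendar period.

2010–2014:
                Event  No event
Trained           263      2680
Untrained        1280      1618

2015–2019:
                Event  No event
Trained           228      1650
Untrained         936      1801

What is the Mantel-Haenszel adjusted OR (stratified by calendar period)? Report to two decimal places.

OR_MH = Σ(aᵢdᵢ/nᵢ) / Σ(bᵢcᵢ/nᵢ), where nᵢ is the stratum total.
Stratum 1 (2010–2014): n = 5841; a·d/n = 263·1618/5841 = 72.8529; b·c/n = 2680·1280/5841 = 587.2967
Stratum 2 (2015–2019): n = 4615; a·d/n = 228·1801/4615 = 88.9768; b·c/n = 1650·936/4615 = 334.6479
OR_MH = (72.8529 + 88.9768) / (587.2967 + 334.6479) = 161.8298 / 921.9446 = 0.17553

0.18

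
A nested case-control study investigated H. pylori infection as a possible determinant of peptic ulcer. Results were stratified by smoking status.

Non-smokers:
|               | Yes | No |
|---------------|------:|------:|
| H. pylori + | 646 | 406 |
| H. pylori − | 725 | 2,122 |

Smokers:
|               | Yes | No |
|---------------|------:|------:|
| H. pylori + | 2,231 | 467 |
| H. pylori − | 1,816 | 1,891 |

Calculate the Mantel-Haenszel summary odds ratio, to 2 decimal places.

OR_MH = Σ(aᵢdᵢ/nᵢ) / Σ(bᵢcᵢ/nᵢ), where nᵢ is the stratum total.
Stratum 1 (Non-smokers): n = 3899; a·d/n = 646·2122/3899 = 351.5804; b·c/n = 406·725/3899 = 75.4937
Stratum 2 (Smokers): n = 6405; a·d/n = 2231·1891/6405 = 658.6762; b·c/n = 467·1816/6405 = 132.4078
OR_MH = (351.5804 + 658.6762) / (75.4937 + 132.4078) = 1010.2566 / 207.9015 = 4.85930

4.86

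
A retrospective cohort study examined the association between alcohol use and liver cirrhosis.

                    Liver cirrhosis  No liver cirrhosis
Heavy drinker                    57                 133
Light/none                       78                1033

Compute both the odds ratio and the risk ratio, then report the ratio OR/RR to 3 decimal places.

1.328

Cells: a = 57, b = 133, c = 78, d = 1033.
OR = (57·1033)/(133·78) = 58881/10374 = 5.67582
Risk in exposed = 57/190 = 0.30000; risk in unexposed = 78/1111 = 0.07021; RR = 4.27308
OR/RR = 5.67582 / 4.27308 = 1.32828
The outcome is not rare, so the OR lies further from 1 than the RR.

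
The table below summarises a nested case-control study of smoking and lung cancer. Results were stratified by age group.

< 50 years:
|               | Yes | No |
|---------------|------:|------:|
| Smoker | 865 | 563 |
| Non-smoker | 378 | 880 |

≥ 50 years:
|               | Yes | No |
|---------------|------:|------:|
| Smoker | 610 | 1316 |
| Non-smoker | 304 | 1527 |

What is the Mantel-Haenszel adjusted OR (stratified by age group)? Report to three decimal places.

OR_MH = Σ(aᵢdᵢ/nᵢ) / Σ(bᵢcᵢ/nᵢ), where nᵢ is the stratum total.
Stratum 1 (< 50 years): n = 2686; a·d/n = 865·880/2686 = 283.3954; b·c/n = 563·378/2686 = 79.2308
Stratum 2 (≥ 50 years): n = 3757; a·d/n = 610·1527/3757 = 247.9292; b·c/n = 1316·304/3757 = 106.4850
OR_MH = (283.3954 + 247.9292) / (79.2308 + 106.4850) = 531.3246 / 185.7158 = 2.86096

2.861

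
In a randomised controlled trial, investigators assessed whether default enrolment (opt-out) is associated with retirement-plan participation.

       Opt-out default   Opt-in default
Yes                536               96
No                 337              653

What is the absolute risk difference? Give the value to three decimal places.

0.486

Reading the table with exposure as columns: a = 536 (Opt-out default, case), b = 337 (Opt-out default, non-case), c = 96 (Opt-in default, case), d = 653.
Risk in exposed = 536/873 = 0.613975; risk in unexposed = 96/749 = 0.128171.
Risk difference = 0.613975 − 0.128171 = 0.485804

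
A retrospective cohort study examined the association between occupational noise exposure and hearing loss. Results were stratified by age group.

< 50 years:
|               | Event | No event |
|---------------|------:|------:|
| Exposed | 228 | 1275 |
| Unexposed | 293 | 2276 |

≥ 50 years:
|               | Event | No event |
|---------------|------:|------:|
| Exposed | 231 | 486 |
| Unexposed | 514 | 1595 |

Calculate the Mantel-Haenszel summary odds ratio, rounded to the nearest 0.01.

1.43

OR_MH = Σ(aᵢdᵢ/nᵢ) / Σ(bᵢcᵢ/nᵢ), where nᵢ is the stratum total.
Stratum 1 (< 50 years): n = 4072; a·d/n = 228·2276/4072 = 127.4381; b·c/n = 1275·293/4072 = 91.7424
Stratum 2 (≥ 50 years): n = 2826; a·d/n = 231·1595/2826 = 130.3769; b·c/n = 486·514/2826 = 88.3949
OR_MH = (127.4381 + 130.3769) / (91.7424 + 88.3949) = 257.8150 / 180.1373 = 1.43121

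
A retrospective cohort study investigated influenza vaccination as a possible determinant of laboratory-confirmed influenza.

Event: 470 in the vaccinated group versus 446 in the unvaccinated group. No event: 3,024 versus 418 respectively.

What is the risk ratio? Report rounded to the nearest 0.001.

0.261

From the description: a = 470, b = 3024, c = 446, d = 418.
Risk in exposed = 470/3494 = 0.13452; risk in unexposed = 446/864 = 0.51620.
RR = 0.13452 / 0.51620 = 0.26059
The risk is 74% lower among the exposed than among the unexposed.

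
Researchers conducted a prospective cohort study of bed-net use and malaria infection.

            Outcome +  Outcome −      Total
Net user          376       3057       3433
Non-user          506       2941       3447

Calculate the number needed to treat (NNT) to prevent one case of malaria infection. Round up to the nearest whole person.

27

Risk in treated group = 376/3433 = 0.10953; risk in control = 506/3447 = 0.14679.
Absolute risk reduction = 0.14679 − 0.10953 = 0.03727
NNT = 1 / ARR = 1 / 0.03727 = 26.832 → round up → 27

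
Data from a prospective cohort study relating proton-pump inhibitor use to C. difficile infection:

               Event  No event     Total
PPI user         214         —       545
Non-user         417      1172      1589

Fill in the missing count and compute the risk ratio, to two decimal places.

1.50

The missing cell is in the exposed row: 545 − 214 = 331.
So a = 214, b = 331, c = 417, d = 1172.
RR = [a/(a+b)] / [c/(c+d)] = (214/545) / (417/1589) = 0.39266/0.26243 = 1.49625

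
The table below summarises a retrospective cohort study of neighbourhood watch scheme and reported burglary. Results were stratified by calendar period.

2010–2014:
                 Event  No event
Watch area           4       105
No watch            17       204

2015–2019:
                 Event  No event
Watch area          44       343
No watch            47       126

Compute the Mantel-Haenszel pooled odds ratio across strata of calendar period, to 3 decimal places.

OR_MH = Σ(aᵢdᵢ/nᵢ) / Σ(bᵢcᵢ/nᵢ), where nᵢ is the stratum total.
Stratum 1 (2010–2014): n = 330; a·d/n = 4·204/330 = 2.4727; b·c/n = 105·17/330 = 5.4091
Stratum 2 (2015–2019): n = 560; a·d/n = 44·126/560 = 9.9000; b·c/n = 343·47/560 = 28.7875
OR_MH = (2.4727 + 9.9000) / (5.4091 + 28.7875) = 12.3727 / 34.1966 = 0.36181

0.362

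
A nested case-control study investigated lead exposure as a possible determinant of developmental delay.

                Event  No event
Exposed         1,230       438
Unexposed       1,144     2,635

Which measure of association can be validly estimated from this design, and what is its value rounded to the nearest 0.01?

Cells: a = 1230, b = 438, c = 1144, d = 2635.
This is a nested case-control study: participants were sampled on outcome status, so risks in the source population cannot be estimated directly — relative risk is not valid here. The odds ratio is the appropriate measure.
OR = (a·d)/(b·c) = (1230 × 2635) / (438 × 1144) = 3241050 / 501072 = 6.46823

6.47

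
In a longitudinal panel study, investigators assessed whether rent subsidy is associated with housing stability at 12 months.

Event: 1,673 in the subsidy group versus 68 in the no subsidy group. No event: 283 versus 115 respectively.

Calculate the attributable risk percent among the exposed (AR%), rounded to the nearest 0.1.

56.6

From the description: a = 1673, b = 283, c = 68, d = 115.
Risk in exposed = 1673/1956 = 0.85532; risk in unexposed = 68/183 = 0.37158.
RR = 0.85532/0.37158 = 2.30181
AR% = (RR − 1)/RR × 100 = (2.30181 − 1)/2.30181 × 100 = 56.5559%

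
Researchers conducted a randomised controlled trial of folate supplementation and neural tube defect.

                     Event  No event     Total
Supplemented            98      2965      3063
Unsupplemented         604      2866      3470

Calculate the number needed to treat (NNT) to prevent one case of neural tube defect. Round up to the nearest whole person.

8

Risk in treated group = 98/3063 = 0.03199; risk in control = 604/3470 = 0.17406.
Absolute risk reduction = 0.17406 − 0.03199 = 0.14207
NNT = 1 / ARR = 1 / 0.14207 = 7.039 → round up → 8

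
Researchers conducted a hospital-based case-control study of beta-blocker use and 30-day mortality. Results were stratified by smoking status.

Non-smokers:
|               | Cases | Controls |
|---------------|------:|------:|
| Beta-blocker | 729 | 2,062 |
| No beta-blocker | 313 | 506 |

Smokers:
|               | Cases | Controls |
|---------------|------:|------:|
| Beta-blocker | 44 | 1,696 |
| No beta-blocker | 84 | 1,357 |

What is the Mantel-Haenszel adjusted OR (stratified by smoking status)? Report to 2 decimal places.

OR_MH = Σ(aᵢdᵢ/nᵢ) / Σ(bᵢcᵢ/nᵢ), where nᵢ is the stratum total.
Stratum 1 (Non-smokers): n = 3610; a·d/n = 729·506/3610 = 102.1812; b·c/n = 2062·313/3610 = 178.7828
Stratum 2 (Smokers): n = 3181; a·d/n = 44·1357/3181 = 18.7702; b·c/n = 1696·84/3181 = 44.7859
OR_MH = (102.1812 + 18.7702) / (178.7828 + 44.7859) = 120.9514 / 223.5687 = 0.54100

0.54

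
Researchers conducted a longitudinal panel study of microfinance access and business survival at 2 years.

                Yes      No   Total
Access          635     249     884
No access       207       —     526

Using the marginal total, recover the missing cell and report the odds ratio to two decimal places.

3.93

The missing cell is in the unexposed row: 526 − 207 = 319.
So a = 635, b = 249, c = 207, d = 319.
OR = (a·d)/(b·c) = (635 × 319) / (249 × 207) = 202565 / 51543 = 3.93002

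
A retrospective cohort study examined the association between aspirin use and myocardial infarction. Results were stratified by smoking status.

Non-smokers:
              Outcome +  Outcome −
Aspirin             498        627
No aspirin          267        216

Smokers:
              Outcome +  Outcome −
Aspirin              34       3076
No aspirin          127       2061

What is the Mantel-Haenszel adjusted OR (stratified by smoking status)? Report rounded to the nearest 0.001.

OR_MH = Σ(aᵢdᵢ/nᵢ) / Σ(bᵢcᵢ/nᵢ), where nᵢ is the stratum total.
Stratum 1 (Non-smokers): n = 1608; a·d/n = 498·216/1608 = 66.8955; b·c/n = 627·267/1608 = 104.1101
Stratum 2 (Smokers): n = 5298; a·d/n = 34·2061/5298 = 13.2265; b·c/n = 3076·127/5298 = 73.7357
OR_MH = (66.8955 + 13.2265) / (104.1101 + 73.7357) = 80.1220 / 177.8458 = 0.45051

0.451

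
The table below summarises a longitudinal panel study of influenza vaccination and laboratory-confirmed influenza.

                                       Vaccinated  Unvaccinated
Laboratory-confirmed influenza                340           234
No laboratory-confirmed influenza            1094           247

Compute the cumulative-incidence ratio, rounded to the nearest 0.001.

0.487

Reading the table with exposure as columns: a = 340 (Vaccinated, case), b = 1094 (Vaccinated, non-case), c = 234 (Unvaccinated, case), d = 247.
Risk in exposed = 340/1434 = 0.23710; risk in unexposed = 234/481 = 0.48649.
RR = 0.23710 / 0.48649 = 0.48737
The risk is 51% lower among the exposed than among the unexposed.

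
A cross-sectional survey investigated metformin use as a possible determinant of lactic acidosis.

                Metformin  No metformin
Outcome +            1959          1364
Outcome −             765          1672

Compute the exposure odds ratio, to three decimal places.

3.139

Reading the table with exposure as columns: a = 1959 (Metformin, case), b = 765 (Metformin, non-case), c = 1364 (No metformin, case), d = 1672.
OR = (a·d)/(b·c) = (1959 × 1672) / (765 × 1364) = 3275448 / 1043460 = 3.13903
The odds of lactic acidosis are about 3.14 times as high in the metformin group.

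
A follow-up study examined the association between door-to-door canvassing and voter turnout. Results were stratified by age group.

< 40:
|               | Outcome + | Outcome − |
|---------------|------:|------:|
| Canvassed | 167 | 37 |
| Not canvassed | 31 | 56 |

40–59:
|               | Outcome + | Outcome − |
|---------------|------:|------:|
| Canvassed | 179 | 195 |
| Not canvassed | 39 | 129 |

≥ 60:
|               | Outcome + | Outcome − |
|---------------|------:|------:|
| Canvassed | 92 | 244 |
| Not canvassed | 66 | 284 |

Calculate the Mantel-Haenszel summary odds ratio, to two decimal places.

OR_MH = Σ(aᵢdᵢ/nᵢ) / Σ(bᵢcᵢ/nᵢ), where nᵢ is the stratum total.
Stratum 1 (< 40): n = 291; a·d/n = 167·56/291 = 32.1375; b·c/n = 37·31/291 = 3.9416
Stratum 2 (40–59): n = 542; a·d/n = 179·129/542 = 42.6033; b·c/n = 195·39/542 = 14.0314
Stratum 3 (≥ 60): n = 686; a·d/n = 92·284/686 = 38.0875; b·c/n = 244·66/686 = 23.4752
OR_MH = (32.1375 + 42.6033 + 38.0875) / (3.9416 + 14.0314 + 23.4752) = 112.8282 / 41.4482 = 2.72215

2.72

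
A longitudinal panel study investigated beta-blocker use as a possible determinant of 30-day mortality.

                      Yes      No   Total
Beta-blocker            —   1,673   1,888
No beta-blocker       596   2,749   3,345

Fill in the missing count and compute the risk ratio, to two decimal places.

The missing cell is in the exposed row: 1888 − 1673 = 215.
So a = 215, b = 1673, c = 596, d = 2749.
RR = [a/(a+b)] / [c/(c+d)] = (215/1888) / (596/3345) = 0.11388/0.17818 = 0.63913

0.64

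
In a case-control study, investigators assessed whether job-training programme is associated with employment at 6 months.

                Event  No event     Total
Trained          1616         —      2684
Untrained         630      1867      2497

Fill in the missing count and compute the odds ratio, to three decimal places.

The missing cell is in the exposed row: 2684 − 1616 = 1068.
So a = 1616, b = 1068, c = 630, d = 1867.
OR = (a·d)/(b·c) = (1616 × 1867) / (1068 × 630) = 3017072 / 672840 = 4.48409

4.484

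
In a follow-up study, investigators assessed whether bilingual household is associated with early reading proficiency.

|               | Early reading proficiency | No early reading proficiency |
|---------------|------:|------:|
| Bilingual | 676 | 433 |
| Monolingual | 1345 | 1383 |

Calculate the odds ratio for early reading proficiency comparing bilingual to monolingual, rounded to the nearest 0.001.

Cells: a = 676, b = 433, c = 1345, d = 1383.
OR = (a·d)/(b·c) = (676 × 1383) / (433 × 1345) = 934908 / 582385 = 1.60531
The odds of early reading proficiency are about 1.61 times as high in the bilingual group.

1.605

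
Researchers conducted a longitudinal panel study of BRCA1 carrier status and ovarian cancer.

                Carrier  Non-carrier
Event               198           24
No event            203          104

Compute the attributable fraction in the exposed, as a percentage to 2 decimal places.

Reading the table with exposure as columns: a = 198 (Carrier, case), b = 203 (Carrier, non-case), c = 24 (Non-carrier, case), d = 104.
Risk in exposed = 198/401 = 0.49377; risk in unexposed = 24/128 = 0.18750.
RR = 0.49377/0.18750 = 2.63342
AR% = (RR − 1)/RR × 100 = (2.63342 − 1)/2.63342 × 100 = 62.0265%

62.03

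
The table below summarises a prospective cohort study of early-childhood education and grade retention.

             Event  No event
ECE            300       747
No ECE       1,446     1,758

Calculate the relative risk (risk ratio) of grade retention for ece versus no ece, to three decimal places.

0.635

Cells: a = 300, b = 747, c = 1446, d = 1758.
Risk in exposed = 300/1047 = 0.28653; risk in unexposed = 1446/3204 = 0.45131.
RR = 0.28653 / 0.45131 = 0.63489
The risk is 37% lower among the exposed than among the unexposed.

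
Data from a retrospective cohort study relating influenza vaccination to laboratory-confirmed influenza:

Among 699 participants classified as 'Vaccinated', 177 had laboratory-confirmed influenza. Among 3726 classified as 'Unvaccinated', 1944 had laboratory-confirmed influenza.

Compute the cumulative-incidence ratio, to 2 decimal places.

0.49

From the description: a = 177, b = 522, c = 1944, d = 1782.
Risk in exposed = 177/699 = 0.25322; risk in unexposed = 1944/3726 = 0.52174.
RR = 0.25322 / 0.52174 = 0.48534
The risk is 51% lower among the exposed than among the unexposed.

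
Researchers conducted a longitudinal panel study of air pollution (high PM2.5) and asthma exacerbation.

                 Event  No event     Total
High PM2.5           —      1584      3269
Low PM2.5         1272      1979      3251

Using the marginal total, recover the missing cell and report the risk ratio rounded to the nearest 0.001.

1.317

The missing cell is in the exposed row: 3269 − 1584 = 1685.
So a = 1685, b = 1584, c = 1272, d = 1979.
RR = [a/(a+b)] / [c/(c+d)] = (1685/3269) / (1272/3251) = 0.51545/0.39126 = 1.31739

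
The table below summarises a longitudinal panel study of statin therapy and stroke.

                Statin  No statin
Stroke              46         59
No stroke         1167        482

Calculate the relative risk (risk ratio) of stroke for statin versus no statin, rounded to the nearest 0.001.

0.348

Reading the table with exposure as columns: a = 46 (Statin, case), b = 1167 (Statin, non-case), c = 59 (No statin, case), d = 482.
Risk in exposed = 46/1213 = 0.03792; risk in unexposed = 59/541 = 0.10906.
RR = 0.03792 / 0.10906 = 0.34773
The risk is 65% lower among the exposed than among the unexposed.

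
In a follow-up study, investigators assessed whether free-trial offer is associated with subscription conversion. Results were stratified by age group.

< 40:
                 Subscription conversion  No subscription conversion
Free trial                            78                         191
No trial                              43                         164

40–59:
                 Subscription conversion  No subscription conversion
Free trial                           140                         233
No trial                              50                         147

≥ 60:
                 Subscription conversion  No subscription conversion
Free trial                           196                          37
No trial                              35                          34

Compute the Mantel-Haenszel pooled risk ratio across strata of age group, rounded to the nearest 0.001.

1.513

RR_MH = Σ(aᵢ·n₀ᵢ/nᵢ) / Σ(cᵢ·n₁ᵢ/nᵢ), with n₁ᵢ = aᵢ+bᵢ (exposed), n₀ᵢ = cᵢ+dᵢ (unexposed), nᵢ = n₁ᵢ+n₀ᵢ.
Stratum 1 (< 40): n₁ = 269, n₀ = 207, n = 476; a·n₀/n = 78·207/476 = 33.9202; c·n₁/n = 43·269/476 = 24.3004
Stratum 2 (40–59): n₁ = 373, n₀ = 197, n = 570; a·n₀/n = 140·197/570 = 48.3860; c·n₁/n = 50·373/570 = 32.7193
Stratum 3 (≥ 60): n₁ = 233, n₀ = 69, n = 302; a·n₀/n = 196·69/302 = 44.7815; c·n₁/n = 35·233/302 = 27.0033
RR_MH = (33.9202 + 48.3860 + 44.7815) / (24.3004 + 32.7193 + 27.0033) = 127.0876 / 84.0230 = 1.51253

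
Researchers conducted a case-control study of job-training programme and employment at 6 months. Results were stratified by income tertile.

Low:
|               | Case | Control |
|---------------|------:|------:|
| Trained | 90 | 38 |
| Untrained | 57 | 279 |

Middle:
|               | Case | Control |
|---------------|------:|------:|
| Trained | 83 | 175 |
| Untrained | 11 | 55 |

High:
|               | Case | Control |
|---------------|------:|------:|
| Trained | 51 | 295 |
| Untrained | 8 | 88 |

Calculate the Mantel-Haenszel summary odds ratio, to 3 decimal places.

4.913

OR_MH = Σ(aᵢdᵢ/nᵢ) / Σ(bᵢcᵢ/nᵢ), where nᵢ is the stratum total.
Stratum 1 (Low): n = 464; a·d/n = 90·279/464 = 54.1164; b·c/n = 38·57/464 = 4.6681
Stratum 2 (Middle): n = 324; a·d/n = 83·55/324 = 14.0895; b·c/n = 175·11/324 = 5.9414
Stratum 3 (High): n = 442; a·d/n = 51·88/442 = 10.1538; b·c/n = 295·8/442 = 5.3394
OR_MH = (54.1164 + 14.0895 + 10.1538) / (4.6681 + 5.9414 + 5.3394) = 78.3597 / 15.9488 = 4.91320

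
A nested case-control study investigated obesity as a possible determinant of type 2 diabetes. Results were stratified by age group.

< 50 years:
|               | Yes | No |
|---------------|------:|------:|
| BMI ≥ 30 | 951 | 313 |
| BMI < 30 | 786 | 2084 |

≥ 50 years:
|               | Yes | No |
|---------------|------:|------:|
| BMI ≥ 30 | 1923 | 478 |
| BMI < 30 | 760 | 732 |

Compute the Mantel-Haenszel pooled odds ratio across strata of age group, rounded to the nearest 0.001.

OR_MH = Σ(aᵢdᵢ/nᵢ) / Σ(bᵢcᵢ/nᵢ), where nᵢ is the stratum total.
Stratum 1 (< 50 years): n = 4134; a·d/n = 951·2084/4134 = 479.4107; b·c/n = 313·786/4134 = 59.5109
Stratum 2 (≥ 50 years): n = 3893; a·d/n = 1923·732/3893 = 361.5813; b·c/n = 478·760/3893 = 93.3162
OR_MH = (479.4107 + 361.5813) / (59.5109 + 93.3162) = 840.9920 / 152.8271 = 5.50290

5.503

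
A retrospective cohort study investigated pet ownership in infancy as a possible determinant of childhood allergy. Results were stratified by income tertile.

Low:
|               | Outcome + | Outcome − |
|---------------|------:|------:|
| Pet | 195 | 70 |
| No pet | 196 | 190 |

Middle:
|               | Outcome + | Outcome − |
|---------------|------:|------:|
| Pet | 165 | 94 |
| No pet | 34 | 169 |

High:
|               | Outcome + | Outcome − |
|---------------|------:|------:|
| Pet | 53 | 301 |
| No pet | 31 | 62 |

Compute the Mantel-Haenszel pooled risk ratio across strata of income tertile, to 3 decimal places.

1.614

RR_MH = Σ(aᵢ·n₀ᵢ/nᵢ) / Σ(cᵢ·n₁ᵢ/nᵢ), with n₁ᵢ = aᵢ+bᵢ (exposed), n₀ᵢ = cᵢ+dᵢ (unexposed), nᵢ = n₁ᵢ+n₀ᵢ.
Stratum 1 (Low): n₁ = 265, n₀ = 386, n = 651; a·n₀/n = 195·386/651 = 115.6221; c·n₁/n = 196·265/651 = 79.7849
Stratum 2 (Middle): n₁ = 259, n₀ = 203, n = 462; a·n₀/n = 165·203/462 = 72.5000; c·n₁/n = 34·259/462 = 19.0606
Stratum 3 (High): n₁ = 354, n₀ = 93, n = 447; a·n₀/n = 53·93/447 = 11.0268; c·n₁/n = 31·354/447 = 24.5503
RR_MH = (115.6221 + 72.5000 + 11.0268) / (79.7849 + 19.0606 + 24.5503) = 199.1490 / 123.3959 = 1.61390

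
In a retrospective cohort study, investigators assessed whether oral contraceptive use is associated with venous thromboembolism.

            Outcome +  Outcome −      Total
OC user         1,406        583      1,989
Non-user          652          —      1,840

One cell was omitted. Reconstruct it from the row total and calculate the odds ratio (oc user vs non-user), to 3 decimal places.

4.394

The missing cell is in the unexposed row: 1840 − 652 = 1188.
So a = 1406, b = 583, c = 652, d = 1188.
OR = (a·d)/(b·c) = (1406 × 1188) / (583 × 652) = 1670328 / 380116 = 4.39426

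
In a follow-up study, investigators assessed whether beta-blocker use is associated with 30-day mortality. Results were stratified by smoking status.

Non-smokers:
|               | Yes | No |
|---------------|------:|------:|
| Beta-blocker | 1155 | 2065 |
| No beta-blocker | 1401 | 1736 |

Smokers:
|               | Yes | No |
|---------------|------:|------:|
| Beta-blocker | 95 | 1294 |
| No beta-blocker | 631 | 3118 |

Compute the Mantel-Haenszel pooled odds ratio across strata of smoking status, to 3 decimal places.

0.608

OR_MH = Σ(aᵢdᵢ/nᵢ) / Σ(bᵢcᵢ/nᵢ), where nᵢ is the stratum total.
Stratum 1 (Non-smokers): n = 6357; a·d/n = 1155·1736/6357 = 315.4129; b·c/n = 2065·1401/6357 = 455.0991
Stratum 2 (Smokers): n = 5138; a·d/n = 95·3118/5138 = 57.6508; b·c/n = 1294·631/5138 = 158.9167
OR_MH = (315.4129 + 57.6508) / (455.0991 + 158.9167) = 373.0638 / 614.0158 = 0.60758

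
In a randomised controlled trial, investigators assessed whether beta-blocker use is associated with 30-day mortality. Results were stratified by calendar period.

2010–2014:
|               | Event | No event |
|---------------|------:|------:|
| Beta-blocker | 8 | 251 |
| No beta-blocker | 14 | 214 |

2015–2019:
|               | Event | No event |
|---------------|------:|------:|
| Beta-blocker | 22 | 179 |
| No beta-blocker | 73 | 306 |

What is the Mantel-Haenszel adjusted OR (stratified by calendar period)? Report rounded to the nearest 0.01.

OR_MH = Σ(aᵢdᵢ/nᵢ) / Σ(bᵢcᵢ/nᵢ), where nᵢ is the stratum total.
Stratum 1 (2010–2014): n = 487; a·d/n = 8·214/487 = 3.5154; b·c/n = 251·14/487 = 7.2156
Stratum 2 (2015–2019): n = 580; a·d/n = 22·306/580 = 11.6069; b·c/n = 179·73/580 = 22.5293
OR_MH = (3.5154 + 11.6069) / (7.2156 + 22.5293) = 15.1223 / 29.7449 = 0.50840

0.51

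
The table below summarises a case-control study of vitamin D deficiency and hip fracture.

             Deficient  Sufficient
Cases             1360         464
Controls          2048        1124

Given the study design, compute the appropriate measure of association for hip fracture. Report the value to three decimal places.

Reading the table with exposure as columns: a = 1360 (Deficient, case), b = 2048 (Deficient, non-case), c = 464 (Sufficient, case), d = 1124.
This is a case-control study: participants were sampled on outcome status, so risks in the source population cannot be estimated directly — relative risk is not valid here. The odds ratio is the appropriate measure.
OR = (a·d)/(b·c) = (1360 × 1124) / (2048 × 464) = 1528640 / 950272 = 1.60863

1.609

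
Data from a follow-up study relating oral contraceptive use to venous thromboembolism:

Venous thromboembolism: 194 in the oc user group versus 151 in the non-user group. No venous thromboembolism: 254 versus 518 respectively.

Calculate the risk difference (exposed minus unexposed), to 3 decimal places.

From the description: a = 194, b = 254, c = 151, d = 518.
Risk in exposed = 194/448 = 0.433036; risk in unexposed = 151/669 = 0.225710.
Risk difference = 0.433036 − 0.225710 = 0.207326

0.207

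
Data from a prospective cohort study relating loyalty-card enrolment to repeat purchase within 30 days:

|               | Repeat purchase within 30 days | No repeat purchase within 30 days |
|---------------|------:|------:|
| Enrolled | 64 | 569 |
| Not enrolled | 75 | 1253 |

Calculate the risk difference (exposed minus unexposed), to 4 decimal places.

Cells: a = 64, b = 569, c = 75, d = 1253.
Risk in exposed = 64/633 = 0.101106; risk in unexposed = 75/1328 = 0.056476.
Risk difference = 0.101106 − 0.056476 = 0.044630

0.0446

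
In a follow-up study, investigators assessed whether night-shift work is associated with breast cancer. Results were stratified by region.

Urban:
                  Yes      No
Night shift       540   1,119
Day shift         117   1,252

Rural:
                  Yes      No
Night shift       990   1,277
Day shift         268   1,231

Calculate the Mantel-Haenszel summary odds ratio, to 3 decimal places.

4.078

OR_MH = Σ(aᵢdᵢ/nᵢ) / Σ(bᵢcᵢ/nᵢ), where nᵢ is the stratum total.
Stratum 1 (Urban): n = 3028; a·d/n = 540·1252/3028 = 223.2761; b·c/n = 1119·117/3028 = 43.2375
Stratum 2 (Rural): n = 3766; a·d/n = 990·1231/3766 = 323.6033; b·c/n = 1277·268/3766 = 90.8752
OR_MH = (223.2761 + 323.6033) / (43.2375 + 90.8752) = 546.8794 / 134.1126 = 4.07776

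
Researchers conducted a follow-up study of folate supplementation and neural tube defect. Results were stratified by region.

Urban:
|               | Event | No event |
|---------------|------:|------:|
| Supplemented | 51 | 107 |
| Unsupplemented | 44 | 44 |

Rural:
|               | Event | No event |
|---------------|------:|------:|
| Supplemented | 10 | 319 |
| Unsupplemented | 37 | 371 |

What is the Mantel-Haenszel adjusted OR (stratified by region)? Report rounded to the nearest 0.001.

0.403

OR_MH = Σ(aᵢdᵢ/nᵢ) / Σ(bᵢcᵢ/nᵢ), where nᵢ is the stratum total.
Stratum 1 (Urban): n = 246; a·d/n = 51·44/246 = 9.1220; b·c/n = 107·44/246 = 19.1382
Stratum 2 (Rural): n = 737; a·d/n = 10·371/737 = 5.0339; b·c/n = 319·37/737 = 16.0149
OR_MH = (9.1220 + 5.0339) / (19.1382 + 16.0149) = 14.1559 / 35.1531 = 0.40269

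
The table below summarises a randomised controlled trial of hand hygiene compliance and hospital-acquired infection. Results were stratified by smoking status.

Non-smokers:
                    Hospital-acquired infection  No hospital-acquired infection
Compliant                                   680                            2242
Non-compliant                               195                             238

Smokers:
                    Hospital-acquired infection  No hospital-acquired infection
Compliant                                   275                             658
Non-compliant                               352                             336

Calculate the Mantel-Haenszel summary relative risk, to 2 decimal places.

RR_MH = Σ(aᵢ·n₀ᵢ/nᵢ) / Σ(cᵢ·n₁ᵢ/nᵢ), with n₁ᵢ = aᵢ+bᵢ (exposed), n₀ᵢ = cᵢ+dᵢ (unexposed), nᵢ = n₁ᵢ+n₀ᵢ.
Stratum 1 (Non-smokers): n₁ = 2922, n₀ = 433, n = 3355; a·n₀/n = 680·433/3355 = 87.7615; c·n₁/n = 195·2922/3355 = 169.8331
Stratum 2 (Smokers): n₁ = 933, n₀ = 688, n = 1621; a·n₀/n = 275·688/1621 = 116.7181; c·n₁/n = 352·933/1621 = 202.6009
RR_MH = (87.7615 + 116.7181) / (169.8331 + 202.6009) = 204.4796 / 372.4339 = 0.54904

0.55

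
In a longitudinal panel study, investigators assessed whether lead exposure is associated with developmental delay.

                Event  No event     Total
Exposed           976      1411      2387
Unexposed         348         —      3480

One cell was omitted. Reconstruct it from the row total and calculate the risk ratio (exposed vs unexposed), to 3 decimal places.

4.089

The missing cell is in the unexposed row: 3480 − 348 = 3132.
So a = 976, b = 1411, c = 348, d = 3132.
RR = [a/(a+b)] / [c/(c+d)] = (976/2387) / (348/3480) = 0.40888/0.10000 = 4.08881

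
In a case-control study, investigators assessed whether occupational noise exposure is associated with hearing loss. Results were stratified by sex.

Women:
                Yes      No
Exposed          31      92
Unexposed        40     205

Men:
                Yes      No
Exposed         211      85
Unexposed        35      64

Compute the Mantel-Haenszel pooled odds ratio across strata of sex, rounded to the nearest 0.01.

OR_MH = Σ(aᵢdᵢ/nᵢ) / Σ(bᵢcᵢ/nᵢ), where nᵢ is the stratum total.
Stratum 1 (Women): n = 368; a·d/n = 31·205/368 = 17.2690; b·c/n = 92·40/368 = 10.0000
Stratum 2 (Men): n = 395; a·d/n = 211·64/395 = 34.1873; b·c/n = 85·35/395 = 7.5316
OR_MH = (17.2690 + 34.1873) / (10.0000 + 7.5316) = 51.4564 / 17.5316 = 2.93506

2.94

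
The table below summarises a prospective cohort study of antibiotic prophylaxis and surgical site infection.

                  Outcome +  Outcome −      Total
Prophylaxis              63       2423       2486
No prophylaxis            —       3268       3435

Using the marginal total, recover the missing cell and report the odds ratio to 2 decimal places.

0.51

The missing cell is in the unexposed row: 3435 − 3268 = 167.
So a = 63, b = 2423, c = 167, d = 3268.
OR = (a·d)/(b·c) = (63 × 3268) / (2423 × 167) = 205884 / 404641 = 0.50881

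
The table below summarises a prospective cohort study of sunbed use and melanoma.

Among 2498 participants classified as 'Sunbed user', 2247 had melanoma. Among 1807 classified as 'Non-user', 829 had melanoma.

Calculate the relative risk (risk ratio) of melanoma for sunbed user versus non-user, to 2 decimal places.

1.96

From the description: a = 2247, b = 251, c = 829, d = 978.
Risk in exposed = 2247/2498 = 0.89952; risk in unexposed = 829/1807 = 0.45877.
RR = 0.89952 / 0.45877 = 1.96071
The risk among the exposed is 1.96 times that among the unexposed.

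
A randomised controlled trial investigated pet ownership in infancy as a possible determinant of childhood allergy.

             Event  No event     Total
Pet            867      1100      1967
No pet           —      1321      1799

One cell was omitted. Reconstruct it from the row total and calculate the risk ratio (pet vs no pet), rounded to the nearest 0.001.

1.659

The missing cell is in the unexposed row: 1799 − 1321 = 478.
So a = 867, b = 1100, c = 478, d = 1321.
RR = [a/(a+b)] / [c/(c+d)] = (867/1967) / (478/1799) = 0.44077/0.26570 = 1.65889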